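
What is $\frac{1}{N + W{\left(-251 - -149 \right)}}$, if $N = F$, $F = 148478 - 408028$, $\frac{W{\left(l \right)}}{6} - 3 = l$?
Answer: $- \frac{1}{260144} \approx -3.844 \cdot 10^{-6}$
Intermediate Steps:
$W{\left(l \right)} = 18 + 6 l$
$F = -259550$
$N = -259550$
$\frac{1}{N + W{\left(-251 - -149 \right)}} = \frac{1}{-259550 + \left(18 + 6 \left(-251 - -149\right)\right)} = \frac{1}{-259550 + \left(18 + 6 \left(-251 + 149\right)\right)} = \frac{1}{-259550 + \left(18 + 6 \left(-102\right)\right)} = \frac{1}{-259550 + \left(18 - 612\right)} = \frac{1}{-259550 - 594} = \frac{1}{-260144} = - \frac{1}{260144}$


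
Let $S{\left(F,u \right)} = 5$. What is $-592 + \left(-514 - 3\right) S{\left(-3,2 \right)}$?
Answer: $-3177$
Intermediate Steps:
$-592 + \left(-514 - 3\right) S{\left(-3,2 \right)} = -592 + \left(-514 - 3\right) 5 = -592 - 2585 = -3177$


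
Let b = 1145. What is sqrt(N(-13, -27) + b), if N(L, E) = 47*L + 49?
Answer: sqrt(583) ≈ 24.145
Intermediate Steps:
N(L, E) = 49 + 47*L
sqrt(N(-13, -27) + b) = sqrt((49 + 47*(-13)) + 1145) = sqrt((49 - 611) + 1145) = sqrt(-562 + 1145) = sqrt(583)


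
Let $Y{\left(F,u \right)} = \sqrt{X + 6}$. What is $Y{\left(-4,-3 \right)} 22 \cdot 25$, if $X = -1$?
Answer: $550 \sqrt{5} \approx 1229.8$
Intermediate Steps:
$Y{\left(F,u \right)} = \sqrt{5}$ ($Y{\left(F,u \right)} = \sqrt{-1 + 6} = \sqrt{5}$)
$Y{\left(-4,-3 \right)} 22 \cdot 25 = \sqrt{5} \cdot 22 \cdot 25 = 22 \sqrt{5} \cdot 25 = 550 \sqrt{5}$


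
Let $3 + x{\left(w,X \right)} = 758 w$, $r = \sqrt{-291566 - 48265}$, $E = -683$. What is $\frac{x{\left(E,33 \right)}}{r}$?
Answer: $\frac{517717 i \sqrt{37759}}{113277} \approx 888.1 i$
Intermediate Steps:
$r = 3 i \sqrt{37759}$ ($r = \sqrt{-339831} = 3 i \sqrt{37759} \approx 582.95 i$)
$x{\left(w,X \right)} = -3 + 758 w$
$\frac{x{\left(E,33 \right)}}{r} = \frac{-3 + 758 \left(-683\right)}{3 i \sqrt{37759}} = \left(-3 - 517714\right) \left(- \frac{i \sqrt{37759}}{113277}\right) = - 517717 \left(- \frac{i \sqrt{37759}}{113277}\right) = \frac{517717 i \sqrt{37759}}{113277}$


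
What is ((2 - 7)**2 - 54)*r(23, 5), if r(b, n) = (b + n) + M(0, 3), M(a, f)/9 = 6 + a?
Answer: -2378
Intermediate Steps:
M(a, f) = 54 + 9*a (M(a, f) = 9*(6 + a) = 54 + 9*a)
r(b, n) = 54 + b + n (r(b, n) = (b + n) + (54 + 9*0) = (b + n) + (54 + 0) = (b + n) + 54 = 54 + b + n)
((2 - 7)**2 - 54)*r(23, 5) = ((2 - 7)**2 - 54)*(54 + 23 + 5) = ((-5)**2 - 54)*82 = (25 - 54)*82 = -29*82 = -2378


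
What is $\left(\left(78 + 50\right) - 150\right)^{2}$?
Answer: $484$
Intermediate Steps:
$\left(\left(78 + 50\right) - 150\right)^{2} = \left(128 - 150\right)^{2} = \left(-22\right)^{2} = 484$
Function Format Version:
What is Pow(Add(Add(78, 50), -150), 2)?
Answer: 484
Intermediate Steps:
Pow(Add(Add(78, 50), -150), 2) = Pow(Add(128, -150), 2) = Pow(-22, 2) = 484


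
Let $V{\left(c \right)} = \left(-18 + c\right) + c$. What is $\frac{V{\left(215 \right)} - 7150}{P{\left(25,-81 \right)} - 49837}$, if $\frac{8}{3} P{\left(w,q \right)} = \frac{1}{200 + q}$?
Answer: $\frac{6414576}{47444821} \approx 0.1352$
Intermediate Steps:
$P{\left(w,q \right)} = \frac{3}{8 \left(200 + q\right)}$
$V{\left(c \right)} = -18 + 2 c$
$\frac{V{\left(215 \right)} - 7150}{P{\left(25,-81 \right)} - 49837} = \frac{\left(-18 + 2 \cdot 215\right) - 7150}{\frac{3}{8 \left(200 - 81\right)} - 49837} = \frac{\left(-18 + 430\right) - 7150}{\frac{3}{8 \cdot 119} - 49837} = \frac{412 - 7150}{\frac{3}{8} \cdot \frac{1}{119} - 49837} = - \frac{6738}{\frac{3}{952} - 49837} = - \frac{6738}{- \frac{47444821}{952}} = \left(-6738\right) \left(- \frac{952}{47444821}\right) = \frac{6414576}{47444821}$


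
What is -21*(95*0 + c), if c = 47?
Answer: -987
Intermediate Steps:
-21*(95*0 + c) = -21*(95*0 + 47) = -21*(0 + 47) = -21*47 = -987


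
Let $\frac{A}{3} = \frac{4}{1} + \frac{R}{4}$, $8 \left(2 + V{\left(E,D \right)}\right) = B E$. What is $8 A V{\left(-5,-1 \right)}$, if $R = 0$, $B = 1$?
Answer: $-252$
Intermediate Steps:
$V{\left(E,D \right)} = -2 + \frac{E}{8}$ ($V{\left(E,D \right)} = -2 + \frac{1 E}{8} = -2 + \frac{E}{8}$)
$A = 12$ ($A = 3 \left(\frac{4}{1} + \frac{0}{4}\right) = 3 \left(4 \cdot 1 + 0 \cdot \frac{1}{4}\right) = 3 \left(4 + 0\right) = 3 \cdot 4 = 12$)
$8 A V{\left(-5,-1 \right)} = 8 \cdot 12 \left(-2 + \frac{1}{8} \left(-5\right)\right) = 96 \left(-2 - \frac{5}{8}\right) = 96 \left(- \frac{21}{8}\right) = -252$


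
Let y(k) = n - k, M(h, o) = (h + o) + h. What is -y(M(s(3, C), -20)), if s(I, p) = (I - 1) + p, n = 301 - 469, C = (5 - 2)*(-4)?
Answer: 128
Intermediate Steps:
C = -12 (C = 3*(-4) = -12)
n = -168
s(I, p) = -1 + I + p (s(I, p) = (-1 + I) + p = -1 + I + p)
M(h, o) = o + 2*h
y(k) = -168 - k
-y(M(s(3, C), -20)) = -(-168 - (-20 + 2*(-1 + 3 - 12))) = -(-168 - (-20 + 2*(-10))) = -(-168 - (-20 - 20)) = -(-168 - 1*(-40)) = -(-168 + 40) = -1*(-128) = 128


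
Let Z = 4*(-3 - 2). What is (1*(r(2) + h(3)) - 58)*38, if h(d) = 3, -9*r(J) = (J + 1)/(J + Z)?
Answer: -56411/27 ≈ -2089.3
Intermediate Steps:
Z = -20 (Z = 4*(-5) = -20)
r(J) = -(1 + J)/(9*(-20 + J)) (r(J) = -(J + 1)/(9*(J - 20)) = -(1 + J)/(9*(-20 + J)))
(1*(r(2) + h(3)) - 58)*38 = (1*((-1 - 1*2)/(9*(-20 + 2)) + 3) - 58)*38 = (1*((⅑)*(-1 - 2)/(-18) + 3) - 58)*38 = (1*((⅑)*(-1/18)*(-3) + 3) - 58)*38 = (1*(1/54 + 3) - 58)*38 = (1*(163/54) - 58)*38 = (163/54 - 58)*38 = -2969/54*38 = -56411/27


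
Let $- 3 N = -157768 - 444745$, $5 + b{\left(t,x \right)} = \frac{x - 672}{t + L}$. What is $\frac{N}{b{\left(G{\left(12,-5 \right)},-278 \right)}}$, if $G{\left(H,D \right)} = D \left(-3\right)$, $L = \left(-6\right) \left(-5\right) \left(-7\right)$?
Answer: $- \frac{7832669}{5} \approx -1.5665 \cdot 10^{6}$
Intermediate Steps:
$L = -210$ ($L = 30 \left(-7\right) = -210$)
$G{\left(H,D \right)} = - 3 D$
$b{\left(t,x \right)} = -5 + \frac{-672 + x}{-210 + t}$ ($b{\left(t,x \right)} = -5 + \frac{x - 672}{t - 210} = -5 + \frac{-672 + x}{-210 + t}$)
$N = \frac{602513}{3}$ ($N = - \frac{-157768 - 444745}{3} = \left(- \frac{1}{3}\right) \left(-602513\right) = \frac{602513}{3} \approx 2.0084 \cdot 10^{5}$)
$\frac{N}{b{\left(G{\left(12,-5 \right)},-278 \right)}} = \frac{602513}{3 \frac{378 - 278 - 5 \left(\left(-3\right) \left(-5\right)\right)}{-210 - -15}} = \frac{602513}{3 \frac{378 - 278 - 75}{-210 + 15}} = \frac{602513}{3 \frac{378 - 278 - 75}{-195}} = \frac{602513}{3 \left(\left(- \frac{1}{195}\right) 25\right)} = \frac{602513}{3 \left(- \frac{5}{39}\right)} = \frac{602513}{3} \left(- \frac{39}{5}\right) = - \frac{7832669}{5}$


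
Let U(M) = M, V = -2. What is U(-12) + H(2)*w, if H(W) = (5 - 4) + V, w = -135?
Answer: 123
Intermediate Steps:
H(W) = -1 (H(W) = (5 - 4) - 2 = 1 - 2 = -1)
U(-12) + H(2)*w = -12 - 1*(-135) = -12 + 135 = 123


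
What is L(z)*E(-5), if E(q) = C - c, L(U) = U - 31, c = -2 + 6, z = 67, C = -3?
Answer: -252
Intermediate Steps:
c = 4
L(U) = -31 + U
E(q) = -7 (E(q) = -3 - 1*4 = -3 - 4 = -7)
L(z)*E(-5) = (-31 + 67)*(-7) = 36*(-7) = -252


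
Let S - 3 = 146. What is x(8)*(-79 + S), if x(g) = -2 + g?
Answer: 420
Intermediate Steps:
S = 149 (S = 3 + 146 = 149)
x(8)*(-79 + S) = (-2 + 8)*(-79 + 149) = 6*70 = 420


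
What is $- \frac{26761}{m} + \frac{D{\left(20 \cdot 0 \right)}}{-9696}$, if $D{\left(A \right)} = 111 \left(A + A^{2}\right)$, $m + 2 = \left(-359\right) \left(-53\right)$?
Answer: $- \frac{26761}{19025} \approx -1.4066$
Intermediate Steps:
$m = 19025$ ($m = -2 - -19027 = -2 + 19027 = 19025$)
$D{\left(A \right)} = 111 A + 111 A^{2}$
$- \frac{26761}{m} + \frac{D{\left(20 \cdot 0 \right)}}{-9696} = - \frac{26761}{19025} + \frac{111 \cdot 20 \cdot 0 \left(1 + 20 \cdot 0\right)}{-9696} = \left(-26761\right) \frac{1}{19025} + 111 \cdot 0 \left(1 + 0\right) \left(- \frac{1}{9696}\right) = - \frac{26761}{19025} + 111 \cdot 0 \cdot 1 \left(- \frac{1}{9696}\right) = - \frac{26761}{19025} + 0 \left(- \frac{1}{9696}\right) = - \frac{26761}{19025} + 0 = - \frac{26761}{19025}$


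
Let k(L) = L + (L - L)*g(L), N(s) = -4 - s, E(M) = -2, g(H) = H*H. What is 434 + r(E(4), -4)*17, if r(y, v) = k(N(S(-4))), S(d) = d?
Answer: 434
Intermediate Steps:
g(H) = H²
k(L) = L (k(L) = L + (L - L)*L² = L + 0*L² = L + 0 = L)
r(y, v) = 0 (r(y, v) = -4 - 1*(-4) = -4 + 4 = 0)
434 + r(E(4), -4)*17 = 434 + 0*17 = 434 + 0 = 434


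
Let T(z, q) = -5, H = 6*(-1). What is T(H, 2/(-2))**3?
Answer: -125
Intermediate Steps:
H = -6
T(H, 2/(-2))**3 = (-5)**3 = -125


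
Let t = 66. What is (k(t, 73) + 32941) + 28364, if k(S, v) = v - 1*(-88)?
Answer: 61466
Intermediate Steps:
k(S, v) = 88 + v (k(S, v) = v + 88 = 88 + v)
(k(t, 73) + 32941) + 28364 = ((88 + 73) + 32941) + 28364 = (161 + 32941) + 28364 = 33102 + 28364 = 61466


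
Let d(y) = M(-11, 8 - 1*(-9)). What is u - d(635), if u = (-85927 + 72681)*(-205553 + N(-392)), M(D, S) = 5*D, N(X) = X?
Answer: 2727947525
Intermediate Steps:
d(y) = -55 (d(y) = 5*(-11) = -55)
u = 2727947470 (u = (-85927 + 72681)*(-205553 - 392) = -13246*(-205945) = 2727947470)
u - d(635) = 2727947470 - 1*(-55) = 2727947470 + 55 = 2727947525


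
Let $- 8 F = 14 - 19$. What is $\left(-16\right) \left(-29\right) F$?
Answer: $290$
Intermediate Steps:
$F = \frac{5}{8}$ ($F = - \frac{14 - 19}{8} = \left(- \frac{1}{8}\right) \left(-5\right) = \frac{5}{8} \approx 0.625$)
$\left(-16\right) \left(-29\right) F = \left(-16\right) \left(-29\right) \frac{5}{8} = 464 \cdot \frac{5}{8} = 290$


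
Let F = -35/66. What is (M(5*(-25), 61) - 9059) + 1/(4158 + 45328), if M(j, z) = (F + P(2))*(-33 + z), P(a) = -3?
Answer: -14955114541/1633038 ≈ -9157.8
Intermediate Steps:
F = -35/66 (F = -35*1/66 = -35/66 ≈ -0.53030)
M(j, z) = 233/2 - 233*z/66 (M(j, z) = (-35/66 - 3)*(-33 + z) = -233*(-33 + z)/66 = 233/2 - 233*z/66)
(M(5*(-25), 61) - 9059) + 1/(4158 + 45328) = ((233/2 - 233/66*61) - 9059) + 1/(4158 + 45328) = ((233/2 - 14213/66) - 9059) + 1/49486 = (-3262/33 - 9059) + 1/49486 = -302209/33 + 1/49486 = -14955114541/1633038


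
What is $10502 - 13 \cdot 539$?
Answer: $3495$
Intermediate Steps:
$10502 - 13 \cdot 539 = 10502 - 7007 = 3495$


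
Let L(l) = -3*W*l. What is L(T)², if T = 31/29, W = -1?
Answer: 8649/841 ≈ 10.284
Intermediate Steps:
T = 31/29 (T = 31*(1/29) = 31/29 ≈ 1.0690)
L(l) = 3*l (L(l) = -(-3)*l = 3*l)
L(T)² = (3*(31/29))² = (93/29)² = 8649/841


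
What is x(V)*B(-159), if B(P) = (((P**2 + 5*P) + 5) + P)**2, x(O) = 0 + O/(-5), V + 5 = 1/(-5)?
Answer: 15393201824/25 ≈ 6.1573e+8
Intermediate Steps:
V = -26/5 (V = -5 + 1/(-5) = -5 - 1/5 = -26/5 ≈ -5.2000)
x(O) = -O/5 (x(O) = 0 + O*(-1/5) = 0 - O/5 = -O/5)
B(P) = (5 + P**2 + 6*P)**2 (B(P) = ((5 + P**2 + 5*P) + P)**2 = (5 + P**2 + 6*P)**2)
x(V)*B(-159) = (-1/5*(-26/5))*(5 + (-159)**2 + 6*(-159))**2 = 26*(5 + 25281 - 954)**2/25 = (26/25)*24332**2 = (26/25)*592046224 = 15393201824/25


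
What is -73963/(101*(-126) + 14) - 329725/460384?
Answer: 3732489699/731550176 ≈ 5.1022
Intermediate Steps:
-73963/(101*(-126) + 14) - 329725/460384 = -73963/(-12726 + 14) - 329725*1/460384 = -73963/(-12712) - 329725/460384 = -73963*(-1/12712) - 329725/460384 = 73963/12712 - 329725/460384 = 3732489699/731550176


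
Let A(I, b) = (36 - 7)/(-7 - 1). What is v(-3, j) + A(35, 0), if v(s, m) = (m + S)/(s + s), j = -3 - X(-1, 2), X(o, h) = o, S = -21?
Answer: 5/24 ≈ 0.20833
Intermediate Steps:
j = -2 (j = -3 - 1*(-1) = -3 + 1 = -2)
A(I, b) = -29/8 (A(I, b) = 29/(-8) = 29*(-1/8) = -29/8)
v(s, m) = (-21 + m)/(2*s) (v(s, m) = (m - 21)/(s + s) = (-21 + m)/((2*s)) = (-21 + m)*(1/(2*s)) = (-21 + m)/(2*s))
v(-3, j) + A(35, 0) = (1/2)*(-21 - 2)/(-3) - 29/8 = (1/2)*(-1/3)*(-23) - 29/8 = 23/6 - 29/8 = 5/24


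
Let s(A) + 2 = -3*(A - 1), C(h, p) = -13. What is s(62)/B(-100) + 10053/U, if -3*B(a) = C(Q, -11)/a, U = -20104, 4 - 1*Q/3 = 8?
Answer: 1115641311/261352 ≈ 4268.7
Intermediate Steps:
Q = -12 (Q = 12 - 3*8 = 12 - 24 = -12)
s(A) = 1 - 3*A (s(A) = -2 - 3*(A - 1) = -2 - 3*(-1 + A) = -2 + (3 - 3*A) = 1 - 3*A)
B(a) = 13/(3*a) (B(a) = -(-13)/(3*a) = 13/(3*a))
s(62)/B(-100) + 10053/U = (1 - 3*62)/(((13/3)/(-100))) + 10053/(-20104) = (1 - 186)/(((13/3)*(-1/100))) + 10053*(-1/20104) = -185/(-13/300) - 10053/20104 = -185*(-300/13) - 10053/20104 = 55500/13 - 10053/20104 = 1115641311/261352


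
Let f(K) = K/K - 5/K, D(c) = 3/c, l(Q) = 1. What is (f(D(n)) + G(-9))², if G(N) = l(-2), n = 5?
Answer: 361/9 ≈ 40.111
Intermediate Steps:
G(N) = 1
f(K) = 1 - 5/K
(f(D(n)) + G(-9))² = ((-5 + 3/5)/((3/5)) + 1)² = ((-5 + 3*(⅕))/((3*(⅕))) + 1)² = ((-5 + ⅗)/(⅗) + 1)² = ((5/3)*(-22/5) + 1)² = (-22/3 + 1)² = (-19/3)² = 361/9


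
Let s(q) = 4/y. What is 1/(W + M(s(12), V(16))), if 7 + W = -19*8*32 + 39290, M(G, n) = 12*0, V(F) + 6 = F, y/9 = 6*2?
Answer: 1/34419 ≈ 2.9054e-5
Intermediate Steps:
y = 108 (y = 9*(6*2) = 9*12 = 108)
s(q) = 1/27 (s(q) = 4/108 = 4*(1/108) = 1/27)
V(F) = -6 + F
M(G, n) = 0
W = 34419 (W = -7 + (-19*8*32 + 39290) = -7 + (-152*32 + 39290) = -7 + (-4864 + 39290) = -7 + 34426 = 34419)
1/(W + M(s(12), V(16))) = 1/(34419 + 0) = 1/34419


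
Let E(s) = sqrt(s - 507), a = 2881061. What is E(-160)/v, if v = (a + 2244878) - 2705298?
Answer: I*sqrt(667)/2420641 ≈ 1.0669e-5*I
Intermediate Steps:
v = 2420641 (v = (2881061 + 2244878) - 2705298 = 5125939 - 2705298 = 2420641)
E(s) = sqrt(-507 + s)
E(-160)/v = sqrt(-507 - 160)/2420641 = sqrt(-667)*(1/2420641) = (I*sqrt(667))*(1/2420641) = I*sqrt(667)/2420641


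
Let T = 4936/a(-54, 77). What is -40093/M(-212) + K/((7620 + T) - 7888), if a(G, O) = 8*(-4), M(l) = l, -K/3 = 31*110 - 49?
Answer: 25422487/119356 ≈ 213.00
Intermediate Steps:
K = -10083 (K = -3*(31*110 - 49) = -3*(3410 - 49) = -3*3361 = -10083)
a(G, O) = -32
T = -617/4 (T = 4936/(-32) = 4936*(-1/32) = -617/4 ≈ -154.25)
-40093/M(-212) + K/((7620 + T) - 7888) = -40093/(-212) - 10083/((7620 - 617/4) - 7888) = -40093*(-1/212) - 10083/(29863/4 - 7888) = 40093/212 - 10083/(-1689/4) = 40093/212 - 10083*(-4/1689) = 40093/212 + 13444/563 = 25422487/119356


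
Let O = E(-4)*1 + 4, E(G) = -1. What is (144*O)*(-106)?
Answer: -45792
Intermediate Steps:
O = 3 (O = -1*1 + 4 = -1 + 4 = 3)
(144*O)*(-106) = (144*3)*(-106) = 432*(-106) = -45792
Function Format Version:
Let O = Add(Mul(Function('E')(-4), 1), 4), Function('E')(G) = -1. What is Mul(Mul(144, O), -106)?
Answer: -45792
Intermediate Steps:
O = 3 (O = Add(Mul(-1, 1), 4) = Add(-1, 4) = 3)
Mul(Mul(144, O), -106) = Mul(Mul(144, 3), -106) = Mul(432, -106) = -45792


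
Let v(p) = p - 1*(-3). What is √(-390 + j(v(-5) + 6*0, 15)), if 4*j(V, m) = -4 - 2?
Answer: 3*I*√174/2 ≈ 19.786*I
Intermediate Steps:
v(p) = 3 + p (v(p) = p + 3 = 3 + p)
j(V, m) = -3/2 (j(V, m) = (-4 - 2)/4 = (¼)*(-6) = -3/2)
√(-390 + j(v(-5) + 6*0, 15)) = √(-390 - 3/2) = √(-783/2) = 3*I*√174/2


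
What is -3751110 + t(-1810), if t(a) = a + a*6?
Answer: -3763780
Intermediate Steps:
t(a) = 7*a (t(a) = a + 6*a = 7*a)
-3751110 + t(-1810) = -3751110 + 7*(-1810) = -3751110 - 12670 = -3763780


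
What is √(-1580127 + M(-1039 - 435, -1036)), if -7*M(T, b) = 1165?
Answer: I*√77434378/7 ≈ 1257.1*I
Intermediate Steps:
M(T, b) = -1165/7 (M(T, b) = -⅐*1165 = -1165/7)
√(-1580127 + M(-1039 - 435, -1036)) = √(-1580127 - 1165/7) = √(-11062054/7) = I*√77434378/7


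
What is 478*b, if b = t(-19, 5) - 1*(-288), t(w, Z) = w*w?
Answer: 310222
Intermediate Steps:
t(w, Z) = w²
b = 649 (b = (-19)² - 1*(-288) = 361 + 288 = 649)
478*b = 478*649 = 310222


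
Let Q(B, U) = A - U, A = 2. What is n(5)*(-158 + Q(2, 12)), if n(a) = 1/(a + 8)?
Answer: -168/13 ≈ -12.923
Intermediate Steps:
Q(B, U) = 2 - U
n(a) = 1/(8 + a)
n(5)*(-158 + Q(2, 12)) = (-158 + (2 - 1*12))/(8 + 5) = (-158 + (2 - 12))/13 = (-158 - 10)/13 = (1/13)*(-168) = -168/13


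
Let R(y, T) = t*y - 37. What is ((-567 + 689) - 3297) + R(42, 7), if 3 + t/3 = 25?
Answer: -440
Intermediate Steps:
t = 66 (t = -9 + 3*25 = -9 + 75 = 66)
R(y, T) = -37 + 66*y (R(y, T) = 66*y - 37 = -37 + 66*y)
((-567 + 689) - 3297) + R(42, 7) = ((-567 + 689) - 3297) + (-37 + 66*42) = (122 - 3297) + (-37 + 2772) = -3175 + 2735 = -440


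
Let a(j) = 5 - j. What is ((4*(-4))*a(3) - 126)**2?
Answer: 24964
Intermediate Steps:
((4*(-4))*a(3) - 126)**2 = ((4*(-4))*(5 - 1*3) - 126)**2 = (-16*(5 - 3) - 126)**2 = (-16*2 - 126)**2 = (-32 - 126)**2 = (-158)**2 = 24964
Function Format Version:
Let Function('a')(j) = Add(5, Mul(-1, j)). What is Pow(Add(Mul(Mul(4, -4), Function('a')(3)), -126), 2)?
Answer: 24964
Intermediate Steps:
Pow(Add(Mul(Mul(4, -4), Function('a')(3)), -126), 2) = Pow(Add(Mul(Mul(4, -4), Add(5, Mul(-1, 3))), -126), 2) = Pow(Add(Mul(-16, Add(5, -3)), -126), 2) = Pow(Add(Mul(-16, 2), -126), 2) = Pow(Add(-32, -126), 2) = Pow(-158, 2) = 24964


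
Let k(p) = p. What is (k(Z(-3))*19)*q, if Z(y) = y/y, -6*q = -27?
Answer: 171/2 ≈ 85.500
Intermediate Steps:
q = 9/2 (q = -1/6*(-27) = 9/2 ≈ 4.5000)
Z(y) = 1
(k(Z(-3))*19)*q = (1*19)*(9/2) = 19*(9/2) = 171/2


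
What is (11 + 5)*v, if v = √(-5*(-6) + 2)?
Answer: 64*√2 ≈ 90.510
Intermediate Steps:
v = 4*√2 (v = √(30 + 2) = √32 = 4*√2 ≈ 5.6569)
(11 + 5)*v = (11 + 5)*(4*√2) = 16*(4*√2) = 64*√2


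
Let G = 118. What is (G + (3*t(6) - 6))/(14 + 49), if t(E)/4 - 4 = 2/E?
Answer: 164/63 ≈ 2.6032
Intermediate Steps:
t(E) = 16 + 8/E (t(E) = 16 + 4*(2/E) = 16 + 8/E)
(G + (3*t(6) - 6))/(14 + 49) = (118 + (3*(16 + 8/6) - 6))/(14 + 49) = (118 + (3*(16 + 8*(⅙)) - 6))/63 = (118 + (3*(16 + 4/3) - 6))/63 = (118 + (3*(52/3) - 6))/63 = (118 + (52 - 6))/63 = (118 + 46)/63 = (1/63)*164 = 164/63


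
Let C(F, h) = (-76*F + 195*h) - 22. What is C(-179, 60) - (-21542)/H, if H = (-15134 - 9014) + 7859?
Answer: 411796956/16289 ≈ 25281.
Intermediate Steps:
C(F, h) = -22 - 76*F + 195*h
H = -16289 (H = -24148 + 7859 = -16289)
C(-179, 60) - (-21542)/H = (-22 - 76*(-179) + 195*60) - (-21542)/(-16289) = (-22 + 13604 + 11700) - (-21542)*(-1)/16289 = 25282 - 1*21542/16289 = 25282 - 21542/16289 = 411796956/16289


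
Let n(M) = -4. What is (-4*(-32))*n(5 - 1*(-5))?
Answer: -512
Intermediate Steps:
(-4*(-32))*n(5 - 1*(-5)) = -4*(-32)*(-4) = 128*(-4) = -512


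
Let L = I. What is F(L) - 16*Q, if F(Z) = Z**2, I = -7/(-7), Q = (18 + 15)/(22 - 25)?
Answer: 177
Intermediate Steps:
Q = -11 (Q = 33/(-3) = 33*(-1/3) = -11)
I = 1 (I = -7*(-1/7) = 1)
L = 1
F(L) - 16*Q = 1**2 - 16*(-11) = 1 + 176 = 177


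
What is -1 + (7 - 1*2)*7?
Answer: 34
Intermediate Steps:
-1 + (7 - 1*2)*7 = -1 + (7 - 2)*7 = -1 + 5*7 = -1 + 35 = 34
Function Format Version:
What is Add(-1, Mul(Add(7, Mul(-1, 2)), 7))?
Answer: 34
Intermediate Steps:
Add(-1, Mul(Add(7, Mul(-1, 2)), 7)) = Add(-1, Mul(Add(7, -2), 7)) = Add(-1, Mul(5, 7)) = Add(-1, 35) = 34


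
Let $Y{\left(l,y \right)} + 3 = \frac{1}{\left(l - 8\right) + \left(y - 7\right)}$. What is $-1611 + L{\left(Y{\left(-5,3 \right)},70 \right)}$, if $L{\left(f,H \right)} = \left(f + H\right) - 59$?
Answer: $- \frac{27252}{17} \approx -1603.1$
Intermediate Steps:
$Y{\left(l,y \right)} = -3 + \frac{1}{-15 + l + y}$ ($Y{\left(l,y \right)} = -3 + \frac{1}{\left(l - 8\right) + \left(y - 7\right)} = -3 + \frac{1}{\left(-8 + l\right) + \left(-7 + y\right)} = -3 + \frac{1}{-15 + l + y}$)
$L{\left(f,H \right)} = -59 + H + f$ ($L{\left(f,H \right)} = \left(H + f\right) - 59 = -59 + H + f$)
$-1611 + L{\left(Y{\left(-5,3 \right)},70 \right)} = -1611 + \left(-59 + 70 + \frac{46 - -15 - 9}{-15 - 5 + 3}\right) = -1611 + \left(-59 + 70 + \frac{46 + 15 - 9}{-17}\right) = -1611 - - \frac{135}{17} = -1611 + \frac{135}{17} = - \frac{27252}{17}$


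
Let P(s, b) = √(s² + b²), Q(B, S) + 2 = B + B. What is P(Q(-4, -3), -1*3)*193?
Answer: 193*√109 ≈ 2015.0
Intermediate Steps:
Q(B, S) = -2 + 2*B (Q(B, S) = -2 + (B + B) = -2 + 2*B)
P(s, b) = √(b² + s²)
P(Q(-4, -3), -1*3)*193 = √((-1*3)² + (-2 + 2*(-4))²)*193 = √((-3)² + (-2 - 8)²)*193 = √(9 + (-10)²)*193 = √(9 + 100)*193 = √109*193 = 193*√109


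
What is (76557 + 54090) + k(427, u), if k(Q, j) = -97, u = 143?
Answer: 130550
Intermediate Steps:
(76557 + 54090) + k(427, u) = (76557 + 54090) - 97 = 130647 - 97 = 130550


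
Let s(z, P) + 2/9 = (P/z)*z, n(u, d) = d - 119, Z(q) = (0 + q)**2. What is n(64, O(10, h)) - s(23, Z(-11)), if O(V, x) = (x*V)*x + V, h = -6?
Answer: 1172/9 ≈ 130.22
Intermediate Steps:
Z(q) = q**2
O(V, x) = V + V*x**2 (O(V, x) = (V*x)*x + V = V*x**2 + V = V + V*x**2)
n(u, d) = -119 + d
s(z, P) = -2/9 + P (s(z, P) = -2/9 + (P/z)*z = -2/9 + P)
n(64, O(10, h)) - s(23, Z(-11)) = (-119 + 10*(1 + (-6)**2)) - (-2/9 + (-11)**2) = (-119 + 10*(1 + 36)) - (-2/9 + 121) = (-119 + 10*37) - 1*1087/9 = (-119 + 370) - 1087/9 = 251 - 1087/9 = 1172/9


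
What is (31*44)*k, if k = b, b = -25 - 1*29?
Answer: -73656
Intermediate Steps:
b = -54 (b = -25 - 29 = -54)
k = -54
(31*44)*k = (31*44)*(-54) = 1364*(-54) = -73656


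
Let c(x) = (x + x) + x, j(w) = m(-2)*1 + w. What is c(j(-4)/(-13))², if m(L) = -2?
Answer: 324/169 ≈ 1.9172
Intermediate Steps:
j(w) = -2 + w (j(w) = -2*1 + w = -2 + w)
c(x) = 3*x (c(x) = 2*x + x = 3*x)
c(j(-4)/(-13))² = (3*((-2 - 4)/(-13)))² = (3*(-6*(-1/13)))² = (3*(6/13))² = (18/13)² = 324/169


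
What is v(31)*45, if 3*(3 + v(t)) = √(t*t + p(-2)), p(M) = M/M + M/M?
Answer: -135 + 45*√107 ≈ 330.48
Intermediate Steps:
p(M) = 2 (p(M) = 1 + 1 = 2)
v(t) = -3 + √(2 + t²)/3 (v(t) = -3 + √(t*t + 2)/3 = -3 + √(t² + 2)/3 = -3 + √(2 + t²)/3)
v(31)*45 = (-3 + √(2 + 31²)/3)*45 = (-3 + √(2 + 961)/3)*45 = (-3 + √963/3)*45 = (-3 + (3*√107)/3)*45 = (-3 + √107)*45 = -135 + 45*√107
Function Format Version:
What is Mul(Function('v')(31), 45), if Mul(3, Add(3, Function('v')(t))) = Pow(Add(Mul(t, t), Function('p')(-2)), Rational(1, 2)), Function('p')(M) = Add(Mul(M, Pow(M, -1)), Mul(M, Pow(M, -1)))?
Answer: Add(-135, Mul(45, Pow(107, Rational(1, 2)))) ≈ 330.48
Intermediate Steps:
Function('p')(M) = 2 (Function('p')(M) = Add(1, 1) = 2)
Function('v')(t) = Add(-3, Mul(Rational(1, 3), Pow(Add(2, Pow(t, 2)), Rational(1, 2)))) (Function('v')(t) = Add(-3, Mul(Rational(1, 3), Pow(Add(Mul(t, t), 2), Rational(1, 2)))) = Add(-3, Mul(Rational(1, 3), Pow(Add(Pow(t, 2), 2), Rational(1, 2)))) = Add(-3, Mul(Rational(1, 3), Pow(Add(2, Pow(t, 2)), Rational(1, 2)))))
Mul(Function('v')(31), 45) = Mul(Add(-3, Mul(Rational(1, 3), Pow(Add(2, Pow(31, 2)), Rational(1, 2)))), 45) = Mul(Add(-3, Mul(Rational(1, 3), Pow(Add(2, 961), Rational(1, 2)))), 45) = Mul(Add(-3, Mul(Rational(1, 3), Pow(963, Rational(1, 2)))), 45) = Mul(Add(-3, Mul(Rational(1, 3), Mul(3, Pow(107, Rational(1, 2))))), 45) = Mul(Add(-3, Pow(107, Rational(1, 2))), 45) = Add(-135, Mul(45, Pow(107, Rational(1, 2))))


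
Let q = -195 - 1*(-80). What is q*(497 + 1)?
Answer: -57270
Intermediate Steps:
q = -115 (q = -195 + 80 = -115)
q*(497 + 1) = -115*(497 + 1) = -115*498 = -57270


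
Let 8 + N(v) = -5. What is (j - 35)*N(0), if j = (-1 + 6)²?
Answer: 130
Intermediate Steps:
N(v) = -13 (N(v) = -8 - 5 = -13)
j = 25 (j = 5² = 25)
(j - 35)*N(0) = (25 - 35)*(-13) = -10*(-13) = 130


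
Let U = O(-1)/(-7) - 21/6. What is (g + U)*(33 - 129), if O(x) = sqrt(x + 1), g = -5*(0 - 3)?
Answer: -1104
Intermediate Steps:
g = 15 (g = -5*(-3) = 15)
O(x) = sqrt(1 + x)
U = -7/2 (U = sqrt(1 - 1)/(-7) - 21/6 = sqrt(0)*(-1/7) - 21*1/6 = 0*(-1/7) - 7/2 = 0 - 7/2 = -7/2 ≈ -3.5000)
(g + U)*(33 - 129) = (15 - 7/2)*(33 - 129) = (23/2)*(-96) = -1104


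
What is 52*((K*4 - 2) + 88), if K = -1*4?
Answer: 3640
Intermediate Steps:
K = -4
52*((K*4 - 2) + 88) = 52*((-4*4 - 2) + 88) = 52*((-16 - 2) + 88) = 52*(-18 + 88) = 52*70 = 3640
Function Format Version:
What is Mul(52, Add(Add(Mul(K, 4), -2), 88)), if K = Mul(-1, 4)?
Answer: 3640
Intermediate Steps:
K = -4
Mul(52, Add(Add(Mul(K, 4), -2), 88)) = Mul(52, Add(Add(Mul(-4, 4), -2), 88)) = Mul(52, Add(Add(-16, -2), 88)) = Mul(52, Add(-18, 88)) = Mul(52, 70) = 3640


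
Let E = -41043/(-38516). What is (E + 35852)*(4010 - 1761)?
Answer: 3105681602075/38516 ≈ 8.0634e+7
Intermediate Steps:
E = 41043/38516 (E = -41043*(-1/38516) = 41043/38516 ≈ 1.0656)
(E + 35852)*(4010 - 1761) = (41043/38516 + 35852)*(4010 - 1761) = (1380916675/38516)*2249 = 3105681602075/38516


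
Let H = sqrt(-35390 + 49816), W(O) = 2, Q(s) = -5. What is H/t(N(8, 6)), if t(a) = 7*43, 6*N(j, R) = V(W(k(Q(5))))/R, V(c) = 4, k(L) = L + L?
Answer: sqrt(14426)/301 ≈ 0.39903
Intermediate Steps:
k(L) = 2*L
N(j, R) = 2/(3*R) (N(j, R) = (4/R)/6 = 2/(3*R))
t(a) = 301
H = sqrt(14426) ≈ 120.11
H/t(N(8, 6)) = sqrt(14426)/301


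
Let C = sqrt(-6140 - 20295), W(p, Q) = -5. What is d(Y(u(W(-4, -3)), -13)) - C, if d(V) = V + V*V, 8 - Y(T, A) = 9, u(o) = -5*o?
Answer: -I*sqrt(26435) ≈ -162.59*I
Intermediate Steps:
Y(T, A) = -1 (Y(T, A) = 8 - 1*9 = 8 - 9 = -1)
d(V) = V + V**2
C = I*sqrt(26435) (C = sqrt(-26435) = I*sqrt(26435) ≈ 162.59*I)
d(Y(u(W(-4, -3)), -13)) - C = -(1 - 1) - I*sqrt(26435) = -1*0 - I*sqrt(26435) = 0 - I*sqrt(26435) = -I*sqrt(26435)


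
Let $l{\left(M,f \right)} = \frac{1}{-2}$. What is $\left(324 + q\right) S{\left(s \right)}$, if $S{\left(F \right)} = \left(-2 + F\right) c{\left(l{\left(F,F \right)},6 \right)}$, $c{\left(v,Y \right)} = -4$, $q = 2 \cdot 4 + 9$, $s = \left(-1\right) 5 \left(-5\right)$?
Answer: $-31372$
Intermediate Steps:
$s = 25$ ($s = \left(-5\right) \left(-5\right) = 25$)
$q = 17$ ($q = 8 + 9 = 17$)
$l{\left(M,f \right)} = - \frac{1}{2}$
$S{\left(F \right)} = 8 - 4 F$ ($S{\left(F \right)} = \left(-2 + F\right) \left(-4\right) = 8 - 4 F$)
$\left(324 + q\right) S{\left(s \right)} = \left(324 + 17\right) \left(8 - 100\right) = 341 \left(8 - 100\right) = 341 \left(-92\right) = -31372$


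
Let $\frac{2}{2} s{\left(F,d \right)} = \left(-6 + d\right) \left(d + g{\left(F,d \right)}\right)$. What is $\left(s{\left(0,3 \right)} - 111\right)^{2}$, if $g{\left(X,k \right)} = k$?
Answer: $16641$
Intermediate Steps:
$s{\left(F,d \right)} = 2 d \left(-6 + d\right)$ ($s{\left(F,d \right)} = \left(-6 + d\right) \left(d + d\right) = \left(-6 + d\right) 2 d = 2 d \left(-6 + d\right)$)
$\left(s{\left(0,3 \right)} - 111\right)^{2} = \left(2 \cdot 3 \left(-6 + 3\right) - 111\right)^{2} = \left(2 \cdot 3 \left(-3\right) - 111\right)^{2} = \left(-18 - 111\right)^{2} = \left(-129\right)^{2} = 16641$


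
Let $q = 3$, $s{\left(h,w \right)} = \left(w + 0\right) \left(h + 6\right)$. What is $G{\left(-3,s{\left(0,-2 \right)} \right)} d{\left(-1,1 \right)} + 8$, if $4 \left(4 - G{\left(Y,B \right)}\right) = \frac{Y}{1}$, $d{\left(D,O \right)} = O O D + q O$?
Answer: $\frac{35}{2} \approx 17.5$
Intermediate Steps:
$s{\left(h,w \right)} = w \left(6 + h\right)$
$d{\left(D,O \right)} = 3 O + D O^{2}$ ($d{\left(D,O \right)} = O O D + 3 O = O^{2} D + 3 O = D O^{2} + 3 O = 3 O + D O^{2}$)
$G{\left(Y,B \right)} = 4 - \frac{Y}{4}$ ($G{\left(Y,B \right)} = 4 - \frac{Y 1^{-1}}{4} = 4 - \frac{Y 1}{4} = 4 - \frac{Y}{4}$)
$G{\left(-3,s{\left(0,-2 \right)} \right)} d{\left(-1,1 \right)} + 8 = \left(4 - - \frac{3}{4}\right) 1 \left(3 - 1\right) + 8 = \left(4 + \frac{3}{4}\right) 1 \left(3 - 1\right) + 8 = \frac{19 \cdot 1 \cdot 2}{4} + 8 = \frac{19}{4} \cdot 2 + 8 = \frac{19}{2} + 8 = \frac{35}{2}$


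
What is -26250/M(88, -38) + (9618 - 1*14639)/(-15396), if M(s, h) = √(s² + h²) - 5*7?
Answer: -14105092777/122598348 - 52500*√2297/7963 ≈ -431.03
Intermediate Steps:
M(s, h) = -35 + √(h² + s²) (M(s, h) = √(h² + s²) - 35 = -35 + √(h² + s²))
-26250/M(88, -38) + (9618 - 1*14639)/(-15396) = -26250/(-35 + √((-38)² + 88²)) + (9618 - 1*14639)/(-15396) = -26250/(-35 + √(1444 + 7744)) + (9618 - 14639)*(-1/15396) = -26250/(-35 + √9188) - 5021*(-1/15396) = -26250/(-35 + 2*√2297) + 5021/15396 = 5021/15396 - 26250/(-35 + 2*√2297)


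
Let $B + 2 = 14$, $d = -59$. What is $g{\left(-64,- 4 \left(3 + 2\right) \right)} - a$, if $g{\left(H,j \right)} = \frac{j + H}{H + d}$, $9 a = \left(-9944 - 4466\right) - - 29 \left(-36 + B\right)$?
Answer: $\frac{619598}{369} \approx 1679.1$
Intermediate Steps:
$B = 12$ ($B = -2 + 14 = 12$)
$a = - \frac{15106}{9}$ ($a = \frac{\left(-9944 - 4466\right) - - 29 \left(-36 + 12\right)}{9} = \frac{\left(-9944 - 4466\right) - \left(-29\right) \left(-24\right)}{9} = \frac{-14410 - 696}{9} = \frac{1}{9} \left(-15106\right) = - \frac{15106}{9} \approx -1678.4$)
$g{\left(H,j \right)} = \frac{H + j}{-59 + H}$ ($g{\left(H,j \right)} = \frac{j + H}{H - 59} = \frac{H + j}{-59 + H}$)
$g{\left(-64,- 4 \left(3 + 2\right) \right)} - a = \frac{-64 - 4 \left(3 + 2\right)}{-59 - 64} - - \frac{15106}{9} = \frac{-64 - 20}{-123} + \frac{15106}{9} = - \frac{-64 - 20}{123} + \frac{15106}{9} = \left(- \frac{1}{123}\right) \left(-84\right) + \frac{15106}{9} = \frac{28}{41} + \frac{15106}{9} = \frac{619598}{369}$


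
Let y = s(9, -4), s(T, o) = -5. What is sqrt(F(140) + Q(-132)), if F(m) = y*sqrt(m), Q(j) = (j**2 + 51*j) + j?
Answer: sqrt(10560 - 10*sqrt(35)) ≈ 102.47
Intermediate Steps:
y = -5
Q(j) = j**2 + 52*j
F(m) = -5*sqrt(m)
sqrt(F(140) + Q(-132)) = sqrt(-10*sqrt(35) - 132*(52 - 132)) = sqrt(-10*sqrt(35) - 132*(-80)) = sqrt(-10*sqrt(35) + 10560) = sqrt(10560 - 10*sqrt(35))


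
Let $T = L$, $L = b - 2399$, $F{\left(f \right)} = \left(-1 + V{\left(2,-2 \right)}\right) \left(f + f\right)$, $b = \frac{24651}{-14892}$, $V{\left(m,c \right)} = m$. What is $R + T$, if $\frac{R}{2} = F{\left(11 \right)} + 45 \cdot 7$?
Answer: $- \frac{8571117}{4964} \approx -1726.7$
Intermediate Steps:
$b = - \frac{8217}{4964}$ ($b = 24651 \left(- \frac{1}{14892}\right) = - \frac{8217}{4964} \approx -1.6553$)
$F{\left(f \right)} = 2 f$ ($F{\left(f \right)} = \left(-1 + 2\right) \left(f + f\right) = 1 \cdot 2 f = 2 f$)
$L = - \frac{11916853}{4964}$ ($L = - \frac{8217}{4964} - 2399 = - \frac{11916853}{4964} \approx -2400.7$)
$T = - \frac{11916853}{4964} \approx -2400.7$
$R = 674$ ($R = 2 \left(2 \cdot 11 + 45 \cdot 7\right) = 2 \left(22 + 315\right) = 2 \cdot 337 = 674$)
$R + T = 674 - \frac{11916853}{4964} = - \frac{8571117}{4964}$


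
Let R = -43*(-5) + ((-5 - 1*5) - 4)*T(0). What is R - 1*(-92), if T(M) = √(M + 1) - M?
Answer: 293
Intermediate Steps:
T(M) = √(1 + M) - M
R = 201 (R = -43*(-5) + ((-5 - 1*5) - 4)*(√(1 + 0) - 1*0) = 215 + ((-5 - 5) - 4)*(√1 + 0) = 215 + (-10 - 4)*(1 + 0) = 215 - 14*1 = 215 - 14 = 201)
R - 1*(-92) = 201 - 1*(-92) = 201 + 92 = 293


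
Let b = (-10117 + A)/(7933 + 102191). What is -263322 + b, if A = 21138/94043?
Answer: -2727066629736797/10356391332 ≈ -2.6332e+5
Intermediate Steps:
A = 21138/94043 (A = 21138*(1/94043) = 21138/94043 ≈ 0.22477)
b = -951411893/10356391332 (b = (-10117 + 21138/94043)/(7933 + 102191) = -951411893/94043/110124 = -951411893/94043*1/110124 = -951411893/10356391332 ≈ -0.091867)
-263322 + b = -263322 - 951411893/10356391332 = -2727066629736797/10356391332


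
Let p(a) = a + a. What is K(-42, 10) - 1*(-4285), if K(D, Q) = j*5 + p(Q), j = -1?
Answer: 4300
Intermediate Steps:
p(a) = 2*a
K(D, Q) = -5 + 2*Q (K(D, Q) = -1*5 + 2*Q = -5 + 2*Q)
K(-42, 10) - 1*(-4285) = (-5 + 2*10) - 1*(-4285) = (-5 + 20) + 4285 = 15 + 4285 = 4300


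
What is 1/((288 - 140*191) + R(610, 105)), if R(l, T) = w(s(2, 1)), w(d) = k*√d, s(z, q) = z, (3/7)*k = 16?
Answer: -59517/1574337412 - 21*√2/393584353 ≈ -3.7880e-5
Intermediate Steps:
k = 112/3 (k = (7/3)*16 = 112/3 ≈ 37.333)
w(d) = 112*√d/3
R(l, T) = 112*√2/3
1/((288 - 140*191) + R(610, 105)) = 1/((288 - 140*191) + 112*√2/3) = 1/((288 - 26740) + 112*√2/3) = 1/(-26452 + 112*√2/3)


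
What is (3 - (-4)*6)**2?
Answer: 729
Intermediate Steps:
(3 - (-4)*6)**2 = (3 - 1*(-24))**2 = (3 + 24)**2 = 27**2 = 729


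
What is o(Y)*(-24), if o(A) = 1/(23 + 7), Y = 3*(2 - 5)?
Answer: -⅘ ≈ -0.80000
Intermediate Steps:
Y = -9 (Y = 3*(-3) = -9)
o(A) = 1/30
o(Y)*(-24) = (1/30)*(-24) = -⅘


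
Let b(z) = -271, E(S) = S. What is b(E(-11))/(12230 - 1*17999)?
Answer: 271/5769 ≈ 0.046975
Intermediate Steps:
b(E(-11))/(12230 - 1*17999) = -271/(12230 - 1*17999) = -271/(12230 - 17999) = -271/(-5769) = -271*(-1/5769) = 271/5769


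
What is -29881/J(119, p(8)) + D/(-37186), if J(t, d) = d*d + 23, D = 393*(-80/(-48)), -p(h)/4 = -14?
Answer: -1113224011/117470574 ≈ -9.4766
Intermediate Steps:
p(h) = 56 (p(h) = -4*(-14) = 56)
D = 655 (D = 393*(-80*(-1/48)) = 393*(5/3) = 655)
J(t, d) = 23 + d² (J(t, d) = d² + 23 = 23 + d²)
-29881/J(119, p(8)) + D/(-37186) = -29881/(23 + 56²) + 655/(-37186) = -29881/(23 + 3136) + 655*(-1/37186) = -29881/3159 - 655/37186 = -1113224011/117470574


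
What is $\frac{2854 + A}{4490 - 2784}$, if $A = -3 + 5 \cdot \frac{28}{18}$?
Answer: $\frac{25729}{15354} \approx 1.6757$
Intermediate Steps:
$A = \frac{43}{9}$ ($A = -3 + 5 \cdot 28 \cdot \frac{1}{18} = -3 + 5 \cdot \frac{14}{9} = -3 + \frac{70}{9} = \frac{43}{9} \approx 4.7778$)
$\frac{2854 + A}{4490 - 2784} = \frac{2854 + \frac{43}{9}}{4490 - 2784} = \frac{25729}{9 \cdot 1706} = \frac{25729}{9} \cdot \frac{1}{1706} = \frac{25729}{15354}$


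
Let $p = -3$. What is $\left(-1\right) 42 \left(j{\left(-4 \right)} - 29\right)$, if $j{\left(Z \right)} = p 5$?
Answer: $1848$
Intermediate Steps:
$j{\left(Z \right)} = -15$ ($j{\left(Z \right)} = \left(-3\right) 5 = -15$)
$\left(-1\right) 42 \left(j{\left(-4 \right)} - 29\right) = \left(-1\right) 42 \left(-15 - 29\right) = - 42 \left(-15 - 29\right) = \left(-42\right) \left(-44\right) = 1848$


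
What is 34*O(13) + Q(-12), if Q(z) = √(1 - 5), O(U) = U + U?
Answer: 884 + 2*I ≈ 884.0 + 2.0*I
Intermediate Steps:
O(U) = 2*U
Q(z) = 2*I (Q(z) = √(-4) = 2*I)
34*O(13) + Q(-12) = 34*(2*13) + 2*I = 34*26 + 2*I = 884 + 2*I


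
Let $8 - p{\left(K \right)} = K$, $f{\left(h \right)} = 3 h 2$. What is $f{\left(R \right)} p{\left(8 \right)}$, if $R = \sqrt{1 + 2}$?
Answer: $0$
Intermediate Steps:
$R = \sqrt{3} \approx 1.732$
$f{\left(h \right)} = 6 h$
$p{\left(K \right)} = 8 - K$
$f{\left(R \right)} p{\left(8 \right)} = 6 \sqrt{3} \left(8 - 8\right) = 6 \sqrt{3} \cdot 0 = 0$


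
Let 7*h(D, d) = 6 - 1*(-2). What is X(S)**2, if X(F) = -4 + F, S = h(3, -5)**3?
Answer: 739600/117649 ≈ 6.2865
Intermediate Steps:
h(D, d) = 8/7 (h(D, d) = (6 - 1*(-2))/7 = (6 + 2)/7 = (1/7)*8 = 8/7)
S = 512/343 (S = (8/7)**3 = 512/343 ≈ 1.4927)
X(S)**2 = (-4 + 512/343)**2 = (-860/343)**2 = 739600/117649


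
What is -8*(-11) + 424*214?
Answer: 90824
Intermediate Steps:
-8*(-11) + 424*214 = 88 + 90736 = 90824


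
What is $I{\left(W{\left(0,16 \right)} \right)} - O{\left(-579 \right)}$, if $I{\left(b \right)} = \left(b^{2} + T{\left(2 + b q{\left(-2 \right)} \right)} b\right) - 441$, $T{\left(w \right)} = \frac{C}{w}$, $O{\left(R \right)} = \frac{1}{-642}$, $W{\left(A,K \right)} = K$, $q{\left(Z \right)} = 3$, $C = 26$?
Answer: $- \frac{2835689}{16050} \approx -176.68$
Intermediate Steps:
$O{\left(R \right)} = - \frac{1}{642}$
$T{\left(w \right)} = \frac{26}{w}$
$I{\left(b \right)} = -441 + b^{2} + \frac{26 b}{2 + 3 b}$ ($I{\left(b \right)} = \left(b^{2} + \frac{26}{2 + b 3} b\right) - 441 = \left(b^{2} + \frac{26}{2 + 3 b} b\right) - 441 = \left(b^{2} + \frac{26 b}{2 + 3 b}\right) - 441 = -441 + b^{2} + \frac{26 b}{2 + 3 b}$)
$I{\left(W{\left(0,16 \right)} \right)} - O{\left(-579 \right)} = \frac{26 \cdot 16 + \left(-441 + 16^{2}\right) \left(2 + 3 \cdot 16\right)}{2 + 3 \cdot 16} - - \frac{1}{642} = \frac{416 + \left(-441 + 256\right) \left(2 + 48\right)}{2 + 48} + \frac{1}{642} = \frac{416 - 9250}{50} + \frac{1}{642} = \frac{1}{50} \left(-8834\right) + \frac{1}{642} = - \frac{4417}{25} + \frac{1}{642} = - \frac{2835689}{16050}$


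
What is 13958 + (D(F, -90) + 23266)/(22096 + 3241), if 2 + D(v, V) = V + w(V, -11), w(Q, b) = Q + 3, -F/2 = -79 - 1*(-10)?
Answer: 353676933/25337 ≈ 13959.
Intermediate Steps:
F = 138 (F = -2*(-79 - 1*(-10)) = -2*(-79 + 10) = -2*(-69) = 138)
w(Q, b) = 3 + Q
D(v, V) = 1 + 2*V (D(v, V) = -2 + (V + (3 + V)) = -2 + (3 + 2*V) = 1 + 2*V)
13958 + (D(F, -90) + 23266)/(22096 + 3241) = 13958 + ((1 + 2*(-90)) + 23266)/(22096 + 3241) = 13958 + ((1 - 180) + 23266)/25337 = 13958 + (-179 + 23266)*(1/25337) = 13958 + 23087*(1/25337) = 13958 + 23087/25337 = 353676933/25337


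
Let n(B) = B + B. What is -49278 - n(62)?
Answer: -49402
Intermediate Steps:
n(B) = 2*B
-49278 - n(62) = -49278 - 2*62 = -49278 - 1*124 = -49278 - 124 = -49402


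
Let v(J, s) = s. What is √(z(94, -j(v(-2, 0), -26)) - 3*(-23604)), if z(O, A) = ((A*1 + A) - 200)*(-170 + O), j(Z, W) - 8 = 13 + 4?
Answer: 2*√22453 ≈ 299.69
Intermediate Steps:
j(Z, W) = 25 (j(Z, W) = 8 + (13 + 4) = 8 + 17 = 25)
z(O, A) = (-200 + 2*A)*(-170 + O) (z(O, A) = ((A + A) - 200)*(-170 + O) = (2*A - 200)*(-170 + O) = (-200 + 2*A)*(-170 + O))
√(z(94, -j(v(-2, 0), -26)) - 3*(-23604)) = √((34000 - (-340)*25 - 200*94 + 2*(-1*25)*94) - 3*(-23604)) = √((34000 - 340*(-25) - 18800 + 2*(-25)*94) + 70812) = √((34000 + 8500 - 18800 - 4700) + 70812) = √(19000 + 70812) = √89812 = 2*√22453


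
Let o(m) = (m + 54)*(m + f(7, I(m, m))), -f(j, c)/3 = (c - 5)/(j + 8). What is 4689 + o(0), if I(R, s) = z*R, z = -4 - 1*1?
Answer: 4743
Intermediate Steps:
z = -5 (z = -4 - 1 = -5)
I(R, s) = -5*R
f(j, c) = -3*(-5 + c)/(8 + j) (f(j, c) = -3*(c - 5)/(j + 8) = -3*(-5 + c)/(8 + j))
o(m) = (1 + 2*m)*(54 + m) (o(m) = (m + 54)*(m + 3*(5 - (-5)*m)/(8 + 7)) = (54 + m)*(m + 3*(5 + 5*m)/15) = (54 + m)*(m + 3*(1/15)*(5 + 5*m)) = (54 + m)*(m + (1 + m)) = (54 + m)*(1 + 2*m) = (1 + 2*m)*(54 + m))
4689 + o(0) = 4689 + (54 + 2*0² + 109*0) = 4689 + (54 + 2*0 + 0) = 4689 + (54 + 0 + 0) = 4689 + 54 = 4743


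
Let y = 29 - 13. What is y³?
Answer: 4096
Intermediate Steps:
y = 16
y³ = 16³ = 4096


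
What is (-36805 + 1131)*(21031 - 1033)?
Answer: -713408652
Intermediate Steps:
(-36805 + 1131)*(21031 - 1033) = -35674*19998 = -713408652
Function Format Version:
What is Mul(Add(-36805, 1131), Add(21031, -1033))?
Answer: -713408652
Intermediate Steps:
Mul(Add(-36805, 1131), Add(21031, -1033)) = Mul(-35674, 19998) = -713408652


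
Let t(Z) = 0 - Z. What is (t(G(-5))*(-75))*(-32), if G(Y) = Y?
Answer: 12000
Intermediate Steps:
t(Z) = -Z
(t(G(-5))*(-75))*(-32) = (-1*(-5)*(-75))*(-32) = (5*(-75))*(-32) = -375*(-32) = 12000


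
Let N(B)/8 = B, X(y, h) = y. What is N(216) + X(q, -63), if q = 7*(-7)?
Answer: 1679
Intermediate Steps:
q = -49
N(B) = 8*B
N(216) + X(q, -63) = 8*216 - 49 = 1728 - 49 = 1679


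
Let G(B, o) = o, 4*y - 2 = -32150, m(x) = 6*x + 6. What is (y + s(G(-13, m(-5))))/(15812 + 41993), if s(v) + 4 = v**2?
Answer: -1493/11561 ≈ -0.12914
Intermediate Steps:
m(x) = 6 + 6*x
y = -8037 (y = 1/2 + (1/4)*(-32150) = 1/2 - 16075/2 = -8037)
s(v) = -4 + v**2
(y + s(G(-13, m(-5))))/(15812 + 41993) = (-8037 + (-4 + (6 + 6*(-5))**2))/(15812 + 41993) = (-8037 + (-4 + (6 - 30)**2))/57805 = (-8037 + (-4 + (-24)**2))*(1/57805) = (-8037 + (-4 + 576))*(1/57805) = (-8037 + 572)*(1/57805) = -7465*1/57805 = -1493/11561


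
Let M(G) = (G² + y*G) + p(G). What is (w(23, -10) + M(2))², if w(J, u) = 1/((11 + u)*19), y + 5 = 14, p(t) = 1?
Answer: 191844/361 ≈ 531.42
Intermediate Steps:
y = 9 (y = -5 + 14 = 9)
w(J, u) = 1/(19*(11 + u)) (w(J, u) = (1/19)/(11 + u) = 1/(19*(11 + u)))
M(G) = 1 + G² + 9*G (M(G) = (G² + 9*G) + 1 = 1 + G² + 9*G)
(w(23, -10) + M(2))² = (1/(19*(11 - 10)) + (1 + 2² + 9*2))² = ((1/19)/1 + (1 + 4 + 18))² = ((1/19)*1 + 23)² = (1/19 + 23)² = (438/19)² = 191844/361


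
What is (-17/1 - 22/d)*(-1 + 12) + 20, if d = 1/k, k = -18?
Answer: 4189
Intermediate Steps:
d = -1/18 (d = 1/(-18) = -1/18 ≈ -0.055556)
(-17/1 - 22/d)*(-1 + 12) + 20 = (-17/1 - 22/(-1/18))*(-1 + 12) + 20 = (-17*1 - 22*(-18))*11 + 20 = (-17 + 396)*11 + 20 = 379*11 + 20 = 4169 + 20 = 4189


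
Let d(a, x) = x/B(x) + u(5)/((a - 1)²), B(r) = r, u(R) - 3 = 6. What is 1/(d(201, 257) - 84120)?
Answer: -40000/3364759991 ≈ -1.1888e-5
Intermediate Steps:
u(R) = 9 (u(R) = 3 + 6 = 9)
d(a, x) = 1 + 9/(-1 + a)² (d(a, x) = x/x + 9/((a - 1)²) = 1 + 9/((-1 + a)²) = 1 + 9/(-1 + a)²)
1/(d(201, 257) - 84120) = 1/((1 + 9/(-1 + 201)²) - 84120) = 1/((1 + 9/200²) - 84120) = 1/((1 + 9*(1/40000)) - 84120) = 1/((1 + 9/40000) - 84120) = 1/(40009/40000 - 84120) = 1/(-3364759991/40000) = -40000/3364759991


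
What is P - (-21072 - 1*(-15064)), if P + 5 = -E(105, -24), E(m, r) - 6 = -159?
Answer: 6156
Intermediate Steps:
E(m, r) = -153 (E(m, r) = 6 - 159 = -153)
P = 148 (P = -5 - 1*(-153) = -5 + 153 = 148)
P - (-21072 - 1*(-15064)) = 148 - (-21072 - 1*(-15064)) = 148 - (-21072 + 15064) = 148 - 1*(-6008) = 148 + 6008 = 6156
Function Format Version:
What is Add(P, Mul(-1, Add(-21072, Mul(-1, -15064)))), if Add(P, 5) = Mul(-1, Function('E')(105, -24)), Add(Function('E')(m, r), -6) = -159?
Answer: 6156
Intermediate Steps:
Function('E')(m, r) = -153 (Function('E')(m, r) = Add(6, -159) = -153)
P = 148 (P = Add(-5, Mul(-1, -153)) = Add(-5, 153) = 148)
Add(P, Mul(-1, Add(-21072, Mul(-1, -15064)))) = Add(148, Mul(-1, Add(-21072, Mul(-1, -15064)))) = Add(148, Mul(-1, Add(-21072, 15064))) = Add(148, Mul(-1, -6008)) = Add(148, 6008) = 6156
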